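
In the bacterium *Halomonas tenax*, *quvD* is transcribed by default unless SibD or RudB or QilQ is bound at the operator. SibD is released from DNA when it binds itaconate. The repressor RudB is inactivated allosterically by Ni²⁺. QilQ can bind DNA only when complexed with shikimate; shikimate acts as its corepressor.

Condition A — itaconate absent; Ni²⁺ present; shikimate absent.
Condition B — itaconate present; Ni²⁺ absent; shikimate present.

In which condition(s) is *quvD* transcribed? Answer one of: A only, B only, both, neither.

neither

Condition A:
Itaconate is absent, so SibD is active.
Ni²⁺ is present, so RudB is inactive.
Shikimate is absent, so QilQ is inactive.
With repressor SibD bound, *quvD* is not transcribed.
→ *quvD* is OFF in A.
Condition B:
Itaconate is present, so SibD is inactive.
Ni²⁺ is absent, so RudB is active.
Shikimate is present, so QilQ is active.
With repressor RudB bound, *quvD* is not transcribed.
→ *quvD* is OFF in B.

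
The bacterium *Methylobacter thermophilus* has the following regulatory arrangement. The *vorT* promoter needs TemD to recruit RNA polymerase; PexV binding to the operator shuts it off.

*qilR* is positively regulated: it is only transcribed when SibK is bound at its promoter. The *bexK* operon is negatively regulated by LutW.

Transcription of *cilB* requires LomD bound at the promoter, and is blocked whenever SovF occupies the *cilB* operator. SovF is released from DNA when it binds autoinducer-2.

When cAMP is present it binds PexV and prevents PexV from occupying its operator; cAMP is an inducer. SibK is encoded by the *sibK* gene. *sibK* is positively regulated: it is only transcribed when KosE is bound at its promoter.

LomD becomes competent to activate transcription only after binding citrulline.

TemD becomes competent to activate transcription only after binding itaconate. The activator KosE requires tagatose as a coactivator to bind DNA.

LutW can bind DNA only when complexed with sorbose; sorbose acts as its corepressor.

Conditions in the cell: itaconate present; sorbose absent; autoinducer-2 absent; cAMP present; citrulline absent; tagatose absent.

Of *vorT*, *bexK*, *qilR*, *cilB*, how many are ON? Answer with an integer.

cAMP is present, so PexV is inactive.
Itaconate is present, so TemD is active.
No repressor is bound and TemD is active, so *vorT* is transcribed.
→ *vorT* is ON.
Sorbose is absent, so LutW is inactive.
With no repressor bound, *bexK* is transcribed.
→ *bexK* is ON.
Tagatose is absent, so KosE is inactive.
Required activator KosE is absent, so *sibK* is not transcribed.
So SibK is not produced.
Required activator SibK is absent, so *qilR* is not transcribed.
→ *qilR* is OFF.
Citrulline is absent, so LomD is inactive.
Autoinducer-2 is absent, so SovF is active.
With repressor SovF bound, *cilB* is not transcribed.
→ *cilB* is OFF.
2 of the 4 genes are transcribed.

2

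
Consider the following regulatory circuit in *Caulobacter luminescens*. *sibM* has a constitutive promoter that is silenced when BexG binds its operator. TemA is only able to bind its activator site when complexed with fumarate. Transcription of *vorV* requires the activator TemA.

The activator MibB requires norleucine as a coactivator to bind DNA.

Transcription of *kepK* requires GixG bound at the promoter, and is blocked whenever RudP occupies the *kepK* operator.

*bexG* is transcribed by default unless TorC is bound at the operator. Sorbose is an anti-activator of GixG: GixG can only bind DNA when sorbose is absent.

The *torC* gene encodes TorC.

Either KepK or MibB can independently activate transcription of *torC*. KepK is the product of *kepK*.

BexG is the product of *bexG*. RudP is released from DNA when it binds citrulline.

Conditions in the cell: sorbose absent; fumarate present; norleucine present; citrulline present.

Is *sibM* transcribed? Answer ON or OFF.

Citrulline is present, so RudP is inactive.
Sorbose is absent, so GixG is active.
No repressor is bound and GixG is active, so *kepK* is transcribed.
So KepK is produced and active.
Norleucine is present, so MibB is active.
Activator KepK is present, so *torC* is transcribed.
So TorC is produced and active.
With repressor TorC bound, *bexG* is not transcribed.
So BexG is not produced.
With no repressor bound, *sibM* is transcribed.

ON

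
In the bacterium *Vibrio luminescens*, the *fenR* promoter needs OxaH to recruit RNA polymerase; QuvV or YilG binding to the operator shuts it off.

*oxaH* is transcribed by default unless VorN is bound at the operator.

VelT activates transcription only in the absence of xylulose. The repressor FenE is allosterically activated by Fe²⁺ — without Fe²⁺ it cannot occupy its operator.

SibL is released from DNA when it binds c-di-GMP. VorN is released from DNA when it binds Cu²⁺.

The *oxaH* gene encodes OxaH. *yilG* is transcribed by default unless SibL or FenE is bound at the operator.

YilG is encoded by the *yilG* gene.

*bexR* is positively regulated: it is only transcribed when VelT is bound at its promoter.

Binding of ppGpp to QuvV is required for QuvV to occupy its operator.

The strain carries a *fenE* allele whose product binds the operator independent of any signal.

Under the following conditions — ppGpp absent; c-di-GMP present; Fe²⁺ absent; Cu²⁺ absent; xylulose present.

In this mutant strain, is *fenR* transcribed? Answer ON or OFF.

OFF

Cu²⁺ is absent, so VorN is active.
With repressor VorN bound, *oxaH* is not transcribed.
So OxaH is not produced.
ppGpp is absent, so QuvV is inactive.
c-di-GMP is present, so SibL is inactive.
FenE is constitutively active in this strain.
With repressor FenE bound, *yilG* is not transcribed.
So YilG is not produced.
Required activator OxaH is absent, so *fenR* is not transcribed.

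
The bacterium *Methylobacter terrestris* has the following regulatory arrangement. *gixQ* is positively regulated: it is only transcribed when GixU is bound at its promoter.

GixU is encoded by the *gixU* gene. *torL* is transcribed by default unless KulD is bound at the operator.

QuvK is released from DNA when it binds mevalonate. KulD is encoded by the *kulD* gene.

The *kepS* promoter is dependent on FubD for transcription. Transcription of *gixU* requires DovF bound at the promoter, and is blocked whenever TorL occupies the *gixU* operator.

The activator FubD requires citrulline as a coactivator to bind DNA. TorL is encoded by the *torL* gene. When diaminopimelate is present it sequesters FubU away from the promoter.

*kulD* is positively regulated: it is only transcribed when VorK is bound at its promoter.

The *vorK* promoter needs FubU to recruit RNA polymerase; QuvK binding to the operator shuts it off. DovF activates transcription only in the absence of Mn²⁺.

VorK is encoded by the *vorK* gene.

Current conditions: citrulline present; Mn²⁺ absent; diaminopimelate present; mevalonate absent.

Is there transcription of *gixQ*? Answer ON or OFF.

OFF

Diaminopimelate is present, so FubU is inactive.
Mevalonate is absent, so QuvK is active.
With repressor QuvK bound, *vorK* is not transcribed.
So VorK is not produced.
Required activator VorK is absent, so *kulD* is not transcribed.
So KulD is not produced.
With no repressor bound, *torL* is transcribed.
So TorL is produced and active.
Mn²⁺ is absent, so DovF is active.
With repressor TorL bound, *gixU* is not transcribed.
So GixU is not produced.
Required activator GixU is absent, so *gixQ* is not transcribed.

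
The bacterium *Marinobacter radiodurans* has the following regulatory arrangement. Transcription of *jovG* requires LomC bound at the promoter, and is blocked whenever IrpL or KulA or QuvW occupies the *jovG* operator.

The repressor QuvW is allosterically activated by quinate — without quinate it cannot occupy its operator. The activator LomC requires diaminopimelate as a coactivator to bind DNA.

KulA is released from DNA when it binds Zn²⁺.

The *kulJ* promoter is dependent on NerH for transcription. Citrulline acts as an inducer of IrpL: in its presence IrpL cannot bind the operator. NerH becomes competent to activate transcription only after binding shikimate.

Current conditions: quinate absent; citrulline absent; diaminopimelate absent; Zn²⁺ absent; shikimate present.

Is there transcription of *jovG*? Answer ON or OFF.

OFF

Citrulline is absent, so IrpL is active.
Zn²⁺ is absent, so KulA is active.
Diaminopimelate is absent, so LomC is inactive.
Quinate is absent, so QuvW is inactive.
With repressor IrpL bound, *jovG* is not transcribed.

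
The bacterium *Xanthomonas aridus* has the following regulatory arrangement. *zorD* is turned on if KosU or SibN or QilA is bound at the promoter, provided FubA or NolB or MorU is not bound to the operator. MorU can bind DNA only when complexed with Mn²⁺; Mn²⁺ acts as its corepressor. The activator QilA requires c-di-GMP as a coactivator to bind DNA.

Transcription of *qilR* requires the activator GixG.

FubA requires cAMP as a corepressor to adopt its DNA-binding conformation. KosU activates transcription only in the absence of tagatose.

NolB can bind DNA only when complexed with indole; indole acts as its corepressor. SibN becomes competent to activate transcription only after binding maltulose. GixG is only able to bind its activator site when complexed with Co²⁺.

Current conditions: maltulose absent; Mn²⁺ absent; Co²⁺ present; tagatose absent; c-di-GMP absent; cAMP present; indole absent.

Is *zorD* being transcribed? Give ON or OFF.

cAMP is present, so FubA is active.
Tagatose is absent, so KosU is active.
Indole is absent, so NolB is inactive.
Mn²⁺ is absent, so MorU is inactive.
Maltulose is absent, so SibN is inactive.
c-di-GMP is absent, so QilA is inactive.
With repressor FubA bound, *zorD* is not transcribed.

OFF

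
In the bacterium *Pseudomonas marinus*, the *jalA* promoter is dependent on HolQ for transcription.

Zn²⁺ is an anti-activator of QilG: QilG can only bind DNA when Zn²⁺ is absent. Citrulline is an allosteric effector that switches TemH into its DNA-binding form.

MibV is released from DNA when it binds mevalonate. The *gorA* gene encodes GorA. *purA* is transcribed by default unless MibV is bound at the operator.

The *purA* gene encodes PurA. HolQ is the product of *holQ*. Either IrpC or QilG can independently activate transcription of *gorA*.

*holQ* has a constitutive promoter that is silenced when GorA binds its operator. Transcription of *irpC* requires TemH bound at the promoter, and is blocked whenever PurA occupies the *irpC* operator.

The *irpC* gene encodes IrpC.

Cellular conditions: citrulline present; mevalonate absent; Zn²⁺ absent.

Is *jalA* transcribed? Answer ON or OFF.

Mevalonate is absent, so MibV is active.
With repressor MibV bound, *purA* is not transcribed.
So PurA is not produced.
Citrulline is present, so TemH is active.
No repressor is bound and TemH is active, so *irpC* is transcribed.
So IrpC is produced and active.
Zn²⁺ is absent, so QilG is active.
Activator IrpC is present, so *gorA* is transcribed.
So GorA is produced and active.
With repressor GorA bound, *holQ* is not transcribed.
So HolQ is not produced.
Required activator HolQ is absent, so *jalA* is not transcribed.

OFF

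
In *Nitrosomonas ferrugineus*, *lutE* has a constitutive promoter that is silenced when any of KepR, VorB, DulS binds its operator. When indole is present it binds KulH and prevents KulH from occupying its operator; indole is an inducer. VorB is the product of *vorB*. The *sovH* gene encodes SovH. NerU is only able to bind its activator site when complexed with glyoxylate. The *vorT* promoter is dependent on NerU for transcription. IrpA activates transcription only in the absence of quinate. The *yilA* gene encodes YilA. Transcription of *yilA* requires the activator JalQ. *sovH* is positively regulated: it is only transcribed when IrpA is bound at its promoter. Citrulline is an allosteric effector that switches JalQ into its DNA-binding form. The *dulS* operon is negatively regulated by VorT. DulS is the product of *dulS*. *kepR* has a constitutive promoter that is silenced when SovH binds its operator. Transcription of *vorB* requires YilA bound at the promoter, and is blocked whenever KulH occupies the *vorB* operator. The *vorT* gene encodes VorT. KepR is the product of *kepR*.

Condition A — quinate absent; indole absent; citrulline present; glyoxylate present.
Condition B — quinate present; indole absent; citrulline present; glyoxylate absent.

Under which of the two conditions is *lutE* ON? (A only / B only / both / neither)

Condition A:
Quinate is absent, so IrpA is active.
No repressor is bound and IrpA is active, so *sovH* is transcribed.
So SovH is produced and active.
With repressor SovH bound, *kepR* is not transcribed.
So KepR is not produced.
Indole is absent, so KulH is active.
Citrulline is present, so JalQ is active.
No repressor is bound and JalQ is active, so *yilA* is transcribed.
So YilA is produced and active.
With repressor KulH bound, *vorB* is not transcribed.
So VorB is not produced.
Glyoxylate is present, so NerU is active.
No repressor is bound and NerU is active, so *vorT* is transcribed.
So VorT is produced and active.
With repressor VorT bound, *dulS* is not transcribed.
So DulS is not produced.
With no repressor bound, *lutE* is transcribed.
→ *lutE* is ON in A.
Condition B:
Quinate is present, so IrpA is inactive.
Required activator IrpA is absent, so *sovH* is not transcribed.
So SovH is not produced.
With no repressor bound, *kepR* is transcribed.
So KepR is produced and active.
Indole is absent, so KulH is active.
Citrulline is present, so JalQ is active.
No repressor is bound and JalQ is active, so *yilA* is transcribed.
So YilA is produced and active.
With repressor KulH bound, *vorB* is not transcribed.
So VorB is not produced.
Glyoxylate is absent, so NerU is inactive.
Required activator NerU is absent, so *vorT* is not transcribed.
So VorT is not produced.
With no repressor bound, *dulS* is transcribed.
So DulS is produced and active.
With repressor KepR bound, *lutE* is not transcribed.
→ *lutE* is OFF in B.

A only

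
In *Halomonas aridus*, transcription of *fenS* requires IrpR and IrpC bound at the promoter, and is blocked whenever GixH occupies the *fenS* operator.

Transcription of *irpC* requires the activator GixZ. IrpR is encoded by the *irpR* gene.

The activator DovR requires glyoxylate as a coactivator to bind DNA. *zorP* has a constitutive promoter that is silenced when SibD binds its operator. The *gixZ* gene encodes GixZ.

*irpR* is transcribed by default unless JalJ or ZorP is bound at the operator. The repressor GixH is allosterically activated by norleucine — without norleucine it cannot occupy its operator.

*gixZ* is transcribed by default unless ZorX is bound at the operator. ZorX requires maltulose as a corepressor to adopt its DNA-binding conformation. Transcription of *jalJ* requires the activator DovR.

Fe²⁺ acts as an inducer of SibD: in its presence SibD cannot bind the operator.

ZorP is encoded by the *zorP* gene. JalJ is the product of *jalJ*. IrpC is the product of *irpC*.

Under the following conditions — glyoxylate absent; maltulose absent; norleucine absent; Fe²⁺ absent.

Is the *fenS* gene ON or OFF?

ON

Glyoxylate is absent, so DovR is inactive.
Required activator DovR is absent, so *jalJ* is not transcribed.
So JalJ is not produced.
Fe²⁺ is absent, so SibD is active.
With repressor SibD bound, *zorP* is not transcribed.
So ZorP is not produced.
With no repressor bound, *irpR* is transcribed.
So IrpR is produced and active.
Maltulose is absent, so ZorX is inactive.
With no repressor bound, *gixZ* is transcribed.
So GixZ is produced and active.
No repressor is bound and GixZ is active, so *irpC* is transcribed.
So IrpC is produced and active.
Norleucine is absent, so GixH is inactive.
No repressor is bound and IrpR and IrpC are active, so *fenS* is transcribed.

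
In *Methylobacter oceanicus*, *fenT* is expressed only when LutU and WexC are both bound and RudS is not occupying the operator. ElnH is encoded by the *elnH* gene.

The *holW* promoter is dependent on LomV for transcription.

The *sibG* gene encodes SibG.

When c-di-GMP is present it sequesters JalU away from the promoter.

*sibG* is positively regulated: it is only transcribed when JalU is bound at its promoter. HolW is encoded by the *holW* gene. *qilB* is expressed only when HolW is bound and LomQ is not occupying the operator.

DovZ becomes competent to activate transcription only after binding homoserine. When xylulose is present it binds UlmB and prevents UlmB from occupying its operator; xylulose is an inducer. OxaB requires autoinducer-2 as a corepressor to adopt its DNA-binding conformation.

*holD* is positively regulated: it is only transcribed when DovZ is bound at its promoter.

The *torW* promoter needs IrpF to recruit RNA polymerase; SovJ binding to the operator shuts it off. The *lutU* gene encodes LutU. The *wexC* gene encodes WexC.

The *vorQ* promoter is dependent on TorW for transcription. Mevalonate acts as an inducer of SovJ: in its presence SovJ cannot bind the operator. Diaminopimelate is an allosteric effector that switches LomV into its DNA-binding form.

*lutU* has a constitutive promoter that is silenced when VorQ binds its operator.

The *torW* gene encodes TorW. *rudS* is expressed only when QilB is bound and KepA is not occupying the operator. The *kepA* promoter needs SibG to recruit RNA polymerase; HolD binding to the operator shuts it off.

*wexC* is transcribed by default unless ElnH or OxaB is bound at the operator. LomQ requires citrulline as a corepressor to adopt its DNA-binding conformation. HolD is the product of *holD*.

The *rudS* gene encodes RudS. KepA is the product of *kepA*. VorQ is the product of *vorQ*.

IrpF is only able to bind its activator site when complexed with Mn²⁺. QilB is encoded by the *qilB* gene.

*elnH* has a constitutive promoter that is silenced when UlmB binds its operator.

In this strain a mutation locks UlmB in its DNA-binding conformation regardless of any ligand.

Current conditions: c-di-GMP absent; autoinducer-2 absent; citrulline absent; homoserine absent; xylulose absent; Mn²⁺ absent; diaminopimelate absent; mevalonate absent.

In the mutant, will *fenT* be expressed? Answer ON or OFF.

ON

Mn²⁺ is absent, so IrpF is inactive.
Mevalonate is absent, so SovJ is active.
With repressor SovJ bound, *torW* is not transcribed.
So TorW is not produced.
Required activator TorW is absent, so *vorQ* is not transcribed.
So VorQ is not produced.
With no repressor bound, *lutU* is transcribed.
So LutU is produced and active.
Diaminopimelate is absent, so LomV is inactive.
Required activator LomV is absent, so *holW* is not transcribed.
So HolW is not produced.
Citrulline is absent, so LomQ is inactive.
Required activator HolW is absent, so *qilB* is not transcribed.
So QilB is not produced.
c-di-GMP is absent, so JalU is active.
No repressor is bound and JalU is active, so *sibG* is transcribed.
So SibG is produced and active.
Homoserine is absent, so DovZ is inactive.
Required activator DovZ is absent, so *holD* is not transcribed.
So HolD is not produced.
No repressor is bound and SibG is active, so *kepA* is transcribed.
So KepA is produced and active.
With repressor KepA bound, *rudS* is not transcribed.
So RudS is not produced.
UlmB is constitutively active in this strain.
With repressor UlmB bound, *elnH* is not transcribed.
So ElnH is not produced.
Autoinducer-2 is absent, so OxaB is inactive.
With no repressor bound, *wexC* is transcribed.
So WexC is produced and active.
No repressor is bound and LutU and WexC are active, so *fenT* is transcribed.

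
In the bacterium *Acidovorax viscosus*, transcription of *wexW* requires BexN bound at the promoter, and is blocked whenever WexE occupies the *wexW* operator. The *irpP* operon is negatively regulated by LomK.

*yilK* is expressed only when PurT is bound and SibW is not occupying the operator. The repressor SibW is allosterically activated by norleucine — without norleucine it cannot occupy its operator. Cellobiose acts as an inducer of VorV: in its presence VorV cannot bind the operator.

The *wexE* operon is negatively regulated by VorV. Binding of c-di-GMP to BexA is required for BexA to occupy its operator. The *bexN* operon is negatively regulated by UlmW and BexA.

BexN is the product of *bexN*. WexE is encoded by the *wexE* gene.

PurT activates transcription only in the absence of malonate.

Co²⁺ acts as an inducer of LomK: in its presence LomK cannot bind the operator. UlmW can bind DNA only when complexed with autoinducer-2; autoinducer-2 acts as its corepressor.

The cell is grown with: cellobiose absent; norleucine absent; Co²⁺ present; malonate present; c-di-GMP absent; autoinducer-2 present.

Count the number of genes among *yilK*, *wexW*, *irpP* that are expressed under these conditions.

Norleucine is absent, so SibW is inactive.
Malonate is present, so PurT is inactive.
Required activator PurT is absent, so *yilK* is not transcribed.
→ *yilK* is OFF.
Cellobiose is absent, so VorV is active.
With repressor VorV bound, *wexE* is not transcribed.
So WexE is not produced.
Autoinducer-2 is present, so UlmW is active.
c-di-GMP is absent, so BexA is inactive.
With repressor UlmW bound, *bexN* is not transcribed.
So BexN is not produced.
Required activator BexN is absent, so *wexW* is not transcribed.
→ *wexW* is OFF.
Co²⁺ is present, so LomK is inactive.
With no repressor bound, *irpP* is transcribed.
→ *irpP* is ON.
1 of the 3 genes is transcribed.

1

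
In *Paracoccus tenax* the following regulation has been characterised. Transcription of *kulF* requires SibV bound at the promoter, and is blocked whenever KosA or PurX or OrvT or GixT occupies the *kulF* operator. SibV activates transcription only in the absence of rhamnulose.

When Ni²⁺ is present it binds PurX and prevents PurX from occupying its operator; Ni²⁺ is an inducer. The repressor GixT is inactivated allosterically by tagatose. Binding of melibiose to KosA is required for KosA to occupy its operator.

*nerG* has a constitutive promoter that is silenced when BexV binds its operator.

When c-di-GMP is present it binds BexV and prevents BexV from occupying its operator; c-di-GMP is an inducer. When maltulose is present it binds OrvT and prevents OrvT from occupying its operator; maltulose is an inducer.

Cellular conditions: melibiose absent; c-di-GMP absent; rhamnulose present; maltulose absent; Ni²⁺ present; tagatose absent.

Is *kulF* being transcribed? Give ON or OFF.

Melibiose is absent, so KosA is inactive.
Ni²⁺ is present, so PurX is inactive.
Maltulose is absent, so OrvT is active.
Tagatose is absent, so GixT is active.
Rhamnulose is present, so SibV is inactive.
With repressor OrvT bound, *kulF* is not transcribed.

OFF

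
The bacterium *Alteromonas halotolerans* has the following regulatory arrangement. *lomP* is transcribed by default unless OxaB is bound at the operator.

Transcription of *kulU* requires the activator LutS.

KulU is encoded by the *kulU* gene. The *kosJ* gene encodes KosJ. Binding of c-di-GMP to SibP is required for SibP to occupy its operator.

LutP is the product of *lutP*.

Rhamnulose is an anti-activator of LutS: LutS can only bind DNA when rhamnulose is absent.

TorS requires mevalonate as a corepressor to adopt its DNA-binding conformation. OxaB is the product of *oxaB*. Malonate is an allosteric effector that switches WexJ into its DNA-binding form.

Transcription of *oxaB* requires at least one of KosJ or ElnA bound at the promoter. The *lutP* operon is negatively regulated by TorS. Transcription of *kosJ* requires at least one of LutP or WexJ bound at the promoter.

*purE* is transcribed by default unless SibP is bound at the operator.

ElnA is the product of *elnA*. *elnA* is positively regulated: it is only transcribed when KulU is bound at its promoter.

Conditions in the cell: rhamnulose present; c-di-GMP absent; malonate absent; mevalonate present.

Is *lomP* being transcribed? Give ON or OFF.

Mevalonate is present, so TorS is active.
With repressor TorS bound, *lutP* is not transcribed.
So LutP is not produced.
Malonate is absent, so WexJ is inactive.
No activator is available at the *kosJ* promoter, so *kosJ* is not transcribed.
So KosJ is not produced.
Rhamnulose is present, so LutS is inactive.
Required activator LutS is absent, so *kulU* is not transcribed.
So KulU is not produced.
Required activator KulU is absent, so *elnA* is not transcribed.
So ElnA is not produced.
No activator is available at the *oxaB* promoter, so *oxaB* is not transcribed.
So OxaB is not produced.
With no repressor bound, *lomP* is transcribed.

ON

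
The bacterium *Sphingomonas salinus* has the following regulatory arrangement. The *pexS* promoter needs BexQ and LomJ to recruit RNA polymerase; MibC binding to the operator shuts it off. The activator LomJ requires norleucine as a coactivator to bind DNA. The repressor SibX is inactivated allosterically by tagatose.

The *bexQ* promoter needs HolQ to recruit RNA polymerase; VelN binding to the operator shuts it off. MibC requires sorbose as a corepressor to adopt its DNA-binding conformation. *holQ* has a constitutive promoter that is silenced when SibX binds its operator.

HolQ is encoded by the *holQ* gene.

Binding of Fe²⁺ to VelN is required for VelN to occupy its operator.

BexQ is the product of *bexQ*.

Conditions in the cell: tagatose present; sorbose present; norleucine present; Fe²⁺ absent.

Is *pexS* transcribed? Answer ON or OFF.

OFF

Fe²⁺ is absent, so VelN is inactive.
Tagatose is present, so SibX is inactive.
With no repressor bound, *holQ* is transcribed.
So HolQ is produced and active.
No repressor is bound and HolQ is active, so *bexQ* is transcribed.
So BexQ is produced and active.
Sorbose is present, so MibC is active.
Norleucine is present, so LomJ is active.
With repressor MibC bound, *pexS* is not transcribed.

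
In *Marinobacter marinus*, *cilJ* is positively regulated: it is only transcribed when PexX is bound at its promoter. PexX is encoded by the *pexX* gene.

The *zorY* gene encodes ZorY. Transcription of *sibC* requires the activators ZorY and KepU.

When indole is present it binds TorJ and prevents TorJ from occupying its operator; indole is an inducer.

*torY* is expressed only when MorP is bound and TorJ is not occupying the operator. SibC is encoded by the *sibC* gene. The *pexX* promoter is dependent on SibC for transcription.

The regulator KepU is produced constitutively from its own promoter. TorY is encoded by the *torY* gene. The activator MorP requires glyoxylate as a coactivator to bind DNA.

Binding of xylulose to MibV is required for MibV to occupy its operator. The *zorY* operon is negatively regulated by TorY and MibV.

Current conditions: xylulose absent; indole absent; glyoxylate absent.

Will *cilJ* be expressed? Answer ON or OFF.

Glyoxylate is absent, so MorP is inactive.
Indole is absent, so TorJ is active.
With repressor TorJ bound, *torY* is not transcribed.
So TorY is not produced.
Xylulose is absent, so MibV is inactive.
With no repressor bound, *zorY* is transcribed.
So ZorY is produced and active.
KepU is produced constitutively and is active.
No repressor is bound and ZorY and KepU are active, so *sibC* is transcribed.
So SibC is produced and active.
No repressor is bound and SibC is active, so *pexX* is transcribed.
So PexX is produced and active.
No repressor is bound and PexX is active, so *cilJ* is transcribed.

ON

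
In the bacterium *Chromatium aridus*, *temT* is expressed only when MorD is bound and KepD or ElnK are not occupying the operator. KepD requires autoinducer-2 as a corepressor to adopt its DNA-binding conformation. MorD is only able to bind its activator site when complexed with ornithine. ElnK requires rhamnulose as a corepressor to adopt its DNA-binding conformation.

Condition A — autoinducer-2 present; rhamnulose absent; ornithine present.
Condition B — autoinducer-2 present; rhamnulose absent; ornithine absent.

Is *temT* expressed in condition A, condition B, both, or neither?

neither

Condition A:
Autoinducer-2 is present, so KepD is active.
Rhamnulose is absent, so ElnK is inactive.
Ornithine is present, so MorD is active.
With repressor KepD bound, *temT* is not transcribed.
→ *temT* is OFF in A.
Condition B:
Autoinducer-2 is present, so KepD is active.
Rhamnulose is absent, so ElnK is inactive.
Ornithine is absent, so MorD is inactive.
With repressor KepD bound, *temT* is not transcribed.
→ *temT* is OFF in B.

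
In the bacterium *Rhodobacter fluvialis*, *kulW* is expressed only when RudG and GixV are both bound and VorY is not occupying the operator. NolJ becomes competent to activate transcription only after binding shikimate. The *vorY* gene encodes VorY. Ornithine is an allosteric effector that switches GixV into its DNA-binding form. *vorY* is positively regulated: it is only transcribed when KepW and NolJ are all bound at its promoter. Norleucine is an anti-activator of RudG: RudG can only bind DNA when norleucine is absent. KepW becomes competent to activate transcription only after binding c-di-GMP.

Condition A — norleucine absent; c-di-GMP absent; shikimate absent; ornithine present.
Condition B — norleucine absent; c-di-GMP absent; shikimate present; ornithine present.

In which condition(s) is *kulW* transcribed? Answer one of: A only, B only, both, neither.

Condition A:
Norleucine is absent, so RudG is active.
c-di-GMP is absent, so KepW is inactive.
Shikimate is absent, so NolJ is inactive.
Required activator KepW is absent, so *vorY* is not transcribed.
So VorY is not produced.
Ornithine is present, so GixV is active.
No repressor is bound and RudG and GixV are active, so *kulW* is transcribed.
→ *kulW* is ON in A.
Condition B:
Norleucine is absent, so RudG is active.
c-di-GMP is absent, so KepW is inactive.
Shikimate is present, so NolJ is active.
Required activator KepW is absent, so *vorY* is not transcribed.
So VorY is not produced.
Ornithine is present, so GixV is active.
No repressor is bound and RudG and GixV are active, so *kulW* is transcribed.
→ *kulW* is ON in B.

both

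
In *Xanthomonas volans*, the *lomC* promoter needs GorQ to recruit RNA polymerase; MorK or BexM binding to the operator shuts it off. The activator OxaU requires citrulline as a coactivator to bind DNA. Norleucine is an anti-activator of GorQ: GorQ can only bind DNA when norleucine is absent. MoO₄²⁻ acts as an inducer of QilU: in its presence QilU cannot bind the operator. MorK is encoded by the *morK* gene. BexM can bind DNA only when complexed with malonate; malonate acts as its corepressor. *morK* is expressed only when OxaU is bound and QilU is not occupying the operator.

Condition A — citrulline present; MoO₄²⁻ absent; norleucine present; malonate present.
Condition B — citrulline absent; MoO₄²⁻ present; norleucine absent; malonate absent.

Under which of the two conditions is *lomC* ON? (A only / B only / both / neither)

B only

Condition A:
Citrulline is present, so OxaU is active.
MoO₄²⁻ is absent, so QilU is active.
With repressor QilU bound, *morK* is not transcribed.
So MorK is not produced.
Norleucine is present, so GorQ is inactive.
Malonate is present, so BexM is active.
With repressor BexM bound, *lomC* is not transcribed.
→ *lomC* is OFF in A.
Condition B:
Citrulline is absent, so OxaU is inactive.
MoO₄²⁻ is present, so QilU is inactive.
Required activator OxaU is absent, so *morK* is not transcribed.
So MorK is not produced.
Norleucine is absent, so GorQ is active.
Malonate is absent, so BexM is inactive.
No repressor is bound and GorQ is active, so *lomC* is transcribed.
→ *lomC* is ON in B.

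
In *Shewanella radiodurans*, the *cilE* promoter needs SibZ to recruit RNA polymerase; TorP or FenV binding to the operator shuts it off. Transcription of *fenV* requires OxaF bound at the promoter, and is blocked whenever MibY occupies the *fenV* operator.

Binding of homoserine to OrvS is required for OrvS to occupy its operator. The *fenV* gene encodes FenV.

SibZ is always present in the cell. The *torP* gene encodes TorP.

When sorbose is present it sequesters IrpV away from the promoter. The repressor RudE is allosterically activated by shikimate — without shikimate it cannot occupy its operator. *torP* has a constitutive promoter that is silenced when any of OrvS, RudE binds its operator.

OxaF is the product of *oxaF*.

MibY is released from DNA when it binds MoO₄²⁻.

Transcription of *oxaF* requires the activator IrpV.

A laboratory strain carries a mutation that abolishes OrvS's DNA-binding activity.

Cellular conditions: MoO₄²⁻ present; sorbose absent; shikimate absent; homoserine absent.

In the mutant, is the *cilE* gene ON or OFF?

OFF

SibZ is produced constitutively and is active.
OrvS is non-functional in this strain, so it has no effect.
Shikimate is absent, so RudE is inactive.
With no repressor bound, *torP* is transcribed.
So TorP is produced and active.
MoO₄²⁻ is present, so MibY is inactive.
Sorbose is absent, so IrpV is active.
No repressor is bound and IrpV is active, so *oxaF* is transcribed.
So OxaF is produced and active.
No repressor is bound and OxaF is active, so *fenV* is transcribed.
So FenV is produced and active.
With repressor TorP bound, *cilE* is not transcribed.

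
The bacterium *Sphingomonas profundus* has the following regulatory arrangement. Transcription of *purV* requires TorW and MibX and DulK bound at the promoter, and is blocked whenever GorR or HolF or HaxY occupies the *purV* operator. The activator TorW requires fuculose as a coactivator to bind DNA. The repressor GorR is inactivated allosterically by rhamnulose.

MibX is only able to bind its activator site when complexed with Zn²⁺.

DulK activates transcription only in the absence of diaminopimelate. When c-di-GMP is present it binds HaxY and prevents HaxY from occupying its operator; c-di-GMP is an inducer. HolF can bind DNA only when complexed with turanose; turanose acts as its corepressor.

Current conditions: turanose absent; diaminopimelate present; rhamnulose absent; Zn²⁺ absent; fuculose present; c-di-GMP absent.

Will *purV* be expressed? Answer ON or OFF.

Fuculose is present, so TorW is active.
Zn²⁺ is absent, so MibX is inactive.
Rhamnulose is absent, so GorR is active.
Turanose is absent, so HolF is inactive.
Diaminopimelate is present, so DulK is inactive.
c-di-GMP is absent, so HaxY is active.
With repressor GorR bound, *purV* is not transcribed.

OFF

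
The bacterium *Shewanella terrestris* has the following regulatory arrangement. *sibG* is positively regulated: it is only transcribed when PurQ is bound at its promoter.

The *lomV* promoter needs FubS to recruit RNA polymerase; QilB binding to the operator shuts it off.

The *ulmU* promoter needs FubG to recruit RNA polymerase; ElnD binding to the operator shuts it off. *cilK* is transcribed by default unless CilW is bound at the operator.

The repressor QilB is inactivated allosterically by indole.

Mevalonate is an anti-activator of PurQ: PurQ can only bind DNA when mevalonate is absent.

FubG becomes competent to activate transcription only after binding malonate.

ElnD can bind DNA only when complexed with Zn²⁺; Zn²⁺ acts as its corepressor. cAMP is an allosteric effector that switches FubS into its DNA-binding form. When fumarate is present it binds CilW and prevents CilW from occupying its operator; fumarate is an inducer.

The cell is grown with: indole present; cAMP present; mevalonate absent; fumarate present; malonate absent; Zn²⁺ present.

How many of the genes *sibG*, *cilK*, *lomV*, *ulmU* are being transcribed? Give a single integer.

3

Mevalonate is absent, so PurQ is active.
No repressor is bound and PurQ is active, so *sibG* is transcribed.
→ *sibG* is ON.
Fumarate is present, so CilW is inactive.
With no repressor bound, *cilK* is transcribed.
→ *cilK* is ON.
cAMP is present, so FubS is active.
Indole is present, so QilB is inactive.
No repressor is bound and FubS is active, so *lomV* is transcribed.
→ *lomV* is ON.
Zn²⁺ is present, so ElnD is active.
Malonate is absent, so FubG is inactive.
With repressor ElnD bound, *ulmU* is not transcribed.
→ *ulmU* is OFF.
3 of the 4 genes are transcribed.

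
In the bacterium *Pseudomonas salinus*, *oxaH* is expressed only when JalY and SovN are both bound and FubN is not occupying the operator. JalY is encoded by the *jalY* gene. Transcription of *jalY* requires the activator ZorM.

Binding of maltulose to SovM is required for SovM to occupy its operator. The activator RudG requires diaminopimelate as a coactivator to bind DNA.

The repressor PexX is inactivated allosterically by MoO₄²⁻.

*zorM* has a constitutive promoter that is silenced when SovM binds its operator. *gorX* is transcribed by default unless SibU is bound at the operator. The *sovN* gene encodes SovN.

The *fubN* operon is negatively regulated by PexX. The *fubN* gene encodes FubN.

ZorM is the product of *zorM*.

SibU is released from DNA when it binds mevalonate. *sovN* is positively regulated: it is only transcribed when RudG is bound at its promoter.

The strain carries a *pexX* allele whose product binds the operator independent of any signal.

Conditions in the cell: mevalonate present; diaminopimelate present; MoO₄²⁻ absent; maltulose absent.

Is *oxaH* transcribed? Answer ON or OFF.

ON

Maltulose is absent, so SovM is inactive.
With no repressor bound, *zorM* is transcribed.
So ZorM is produced and active.
No repressor is bound and ZorM is active, so *jalY* is transcribed.
So JalY is produced and active.
Diaminopimelate is present, so RudG is active.
No repressor is bound and RudG is active, so *sovN* is transcribed.
So SovN is produced and active.
PexX is constitutively active in this strain.
With repressor PexX bound, *fubN* is not transcribed.
So FubN is not produced.
No repressor is bound and JalY and SovN are active, so *oxaH* is transcribed.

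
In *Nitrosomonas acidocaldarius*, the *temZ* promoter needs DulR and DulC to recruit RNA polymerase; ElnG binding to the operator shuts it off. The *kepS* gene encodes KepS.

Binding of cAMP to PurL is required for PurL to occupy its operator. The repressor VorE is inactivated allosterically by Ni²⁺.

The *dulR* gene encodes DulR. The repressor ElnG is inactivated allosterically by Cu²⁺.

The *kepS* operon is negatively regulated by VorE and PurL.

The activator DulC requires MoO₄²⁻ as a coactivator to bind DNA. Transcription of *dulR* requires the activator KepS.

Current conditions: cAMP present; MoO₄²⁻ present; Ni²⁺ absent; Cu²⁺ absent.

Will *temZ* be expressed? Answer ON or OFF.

Cu²⁺ is absent, so ElnG is active.
Ni²⁺ is absent, so VorE is active.
cAMP is present, so PurL is active.
With repressor VorE bound, *kepS* is not transcribed.
So KepS is not produced.
Required activator KepS is absent, so *dulR* is not transcribed.
So DulR is not produced.
MoO₄²⁻ is present, so DulC is active.
With repressor ElnG bound, *temZ* is not transcribed.

OFF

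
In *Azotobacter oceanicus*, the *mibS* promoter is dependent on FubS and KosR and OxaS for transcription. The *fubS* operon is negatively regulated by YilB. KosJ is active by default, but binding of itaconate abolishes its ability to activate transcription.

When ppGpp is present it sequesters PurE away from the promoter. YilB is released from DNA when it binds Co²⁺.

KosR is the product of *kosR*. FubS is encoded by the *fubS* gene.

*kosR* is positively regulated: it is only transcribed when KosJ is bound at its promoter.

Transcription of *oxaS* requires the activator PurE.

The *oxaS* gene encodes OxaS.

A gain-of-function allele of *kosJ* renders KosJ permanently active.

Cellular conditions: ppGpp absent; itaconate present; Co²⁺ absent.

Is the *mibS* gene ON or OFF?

Co²⁺ is absent, so YilB is active.
With repressor YilB bound, *fubS* is not transcribed.
So FubS is not produced.
KosJ is constitutively active in this strain.
No repressor is bound and KosJ is active, so *kosR* is transcribed.
So KosR is produced and active.
ppGpp is absent, so PurE is active.
No repressor is bound and PurE is active, so *oxaS* is transcribed.
So OxaS is produced and active.
Required activator FubS is absent, so *mibS* is not transcribed.

OFF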